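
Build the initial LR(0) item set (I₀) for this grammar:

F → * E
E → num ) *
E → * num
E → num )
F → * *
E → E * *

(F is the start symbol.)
First, augment the grammar with F' → F
I₀ = CLOSURE({ [F' → . F] }):
  [F' → . F] has the dot before F: add [F → . * E], [F → . * *]
No further items can be added.

I₀ = { [F → . * *], [F → . * E], [F' → . F] }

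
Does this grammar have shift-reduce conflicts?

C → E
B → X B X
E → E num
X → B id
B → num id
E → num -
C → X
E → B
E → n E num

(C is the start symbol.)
Augment with C' → C and build the canonical LR(0) collection (I0 = CLOSURE({[C' → . C]}), then GOTO on every symbol after a dot until no new states appear). It has 18 states:
  I0: { [B → . X B X], [B → . num id], [C → . E], [C → . X], [C' → . C], [E → . B], [E → . E num], [E → . n E num], [E → . num -], [X → . B id] }  — shift
  I1: { [E → B .], [X → B . id] }  — shift, reduce
  I2: { [C' → C .] }  — accept
  I3: { [C → E .], [E → E . num] }  — shift, reduce
  I4: { [B → . X B X], [B → . num id], [B → X . B X], [C → X .], [X → . B id] }  — shift, reduce
  I5: { [B → . X B X], [B → . num id], [E → . B], [E → . E num], [E → . n E num], [E → . num -], [E → n . E num], [X → . B id] }  — shift
  I6: { [B → num . id], [E → num . -] }  — shift
  I7: { [E → num - .] }  — reduce
  I8: { [B → num id .] }  — reduce
  I9: { [E → E . num], [E → n E . num] }  — shift
  I10: { [B → . X B X], [B → . num id], [B → X . B X], [X → . B id] }  — shift
  I11: { [B → . X B X], [B → . num id], [B → X B . X], [X → . B id], [X → B . id] }  — shift
  I12: { [B → num . id] }  — shift
  I13: { [X → B . id] }  — shift
  I14: { [B → . X B X], [B → . num id], [B → X . B X], [B → X B X .], [X → . B id] }  — shift, reduce
  I15: { [X → B id .] }  — reduce
  I16: { [E → E num .], [E → n E num .] }  — 2 reduces
  I17: { [E → E num .] }  — reduce

I1 contains reduce item [E → B .] and shift item [X → B . id] — shift-reduce conflict.
I3 contains reduce item [C → E .] and shift item [E → E . num] — shift-reduce conflict.
I4 contains reduce item [C → X .] and shift item [B → . num id] — shift-reduce conflict.
I14 contains reduce item [B → X B X .] and shift item [B → . num id] — shift-reduce conflict.

Answer: Yes — I1: [E → B .] vs [X → B . id]; I3: [C → E .] vs [E → E . num]; I4: [C → X .] vs [B → . num id]; I14: [B → X B X .] vs [B → . num id]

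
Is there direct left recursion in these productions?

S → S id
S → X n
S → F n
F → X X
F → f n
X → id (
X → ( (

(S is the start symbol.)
Yes, S is left-recursive

S → S id: LEFT RECURSIVE (starts with S)
S → X n: starts with X
S → F n: starts with F
F → X X: starts with X
F → f n: starts with f
X → id (: starts with id
X → ( (: starts with '('

The grammar has direct left recursion on: S.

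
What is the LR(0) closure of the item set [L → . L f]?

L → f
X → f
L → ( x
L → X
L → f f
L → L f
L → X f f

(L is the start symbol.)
Start with: [L → . L f]
  [L → . L f] has the dot before L: add [L → . f], [L → . ( x], [L → . X], [L → . f f], [L → . X f f]
  [L → . X] has the dot before X: add [X → . f]
No further items can be added.

CLOSURE = { [L → . ( x], [L → . L f], [L → . X f f], [L → . X], [L → . f f], [L → . f], [X → . f] }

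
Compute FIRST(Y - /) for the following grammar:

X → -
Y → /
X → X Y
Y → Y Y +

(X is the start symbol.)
{ '/' }

FIRST sets of the non-terminals involved (from the grammar, by fixed-point iteration):
  FIRST(Y) = { '/' }

To compute FIRST(Y - /), process the symbols left to right:
Symbol Y is a non-terminal. Add FIRST(Y) \ {ε} = { '/' }
Y is not nullable (ε ∉ FIRST(Y)), so stop here.
FIRST(Y - /) = { '/' }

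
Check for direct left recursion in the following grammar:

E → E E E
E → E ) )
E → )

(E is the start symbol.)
Yes, E is left-recursive

Direct left recursion occurs when N → N α for some non-terminal N (the right-hand side begins with the left-hand side itself).

E → E E E: LEFT RECURSIVE (starts with E)
E → E ) ): LEFT RECURSIVE (starts with E)
E → ): starts with ')'

The grammar has direct left recursion on: E.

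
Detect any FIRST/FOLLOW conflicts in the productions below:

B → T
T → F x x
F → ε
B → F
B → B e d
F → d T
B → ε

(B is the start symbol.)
Yes. B → B e d with FOLLOW(B) on { 'e' }

Nullable non-terminals: B, F.
FIRST sets used below: FIRST(T) = { 'd', 'x' }, FIRST(F) = { 'd', ε }, FIRST(B) = { 'd', 'e', 'x', ε }

B: nullable alternative(s) B → F, B → ε; FOLLOW(B) = { $, 'e' }
  B → T: FIRST \ {ε} = { 'd', 'x' } — disjoint from FOLLOW(B)
  B → F: FIRST \ {ε} = { 'd' } — disjoint from FOLLOW(B)
  B → B e d: FIRST \ {ε} = { 'd', 'e', 'x' } — overlaps FOLLOW(B) on { 'e' }: CONFLICT
  B → ε: FIRST \ {ε} = { } — disjoint from FOLLOW(B)

F: nullable alternative(s) F → ε; FOLLOW(F) = { $, 'e', 'x' }
  F → ε: FIRST \ {ε} = { } — this is the only nullable alternative, skip
  F → d T: FIRST \ {ε} = { 'd' } — disjoint from FOLLOW(F)

T has no nullable alternative, so no FIRST/FOLLOW check is needed there.

So the grammar has 1 FIRST/FOLLOW conflict (marked CONFLICT above).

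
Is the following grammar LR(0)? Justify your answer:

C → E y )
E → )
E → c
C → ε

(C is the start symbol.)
A grammar is LR(0) if no state in the canonical LR(0) collection has:
  - both a shift item (dot before a terminal) and a complete item (shift-reduce conflict), or
  - two or more complete items (reduce-reduce conflict; the accept item [C' → C .] counts as a complete item here).

Augment with C' → C and build the canonical LR(0) collection (I0 = CLOSURE({[C' → . C]}), then GOTO on every symbol after a dot until no new states appear). It has 7 states:
  I0: { [C → . E y )], [C → .], [C' → . C], [E → . )], [E → . c] }  — shift, reduce
  I1: { [E → ) .] }  — reduce
  I2: { [C' → C .] }  — accept
  I3: { [C → E . y )] }  — shift
  I4: { [E → c .] }  — reduce
  I5: { [C → E y . )] }  — shift
  I6: { [C → E y ) .] }  — reduce

Conflict in state I0:
  Shift-reduce conflict between [C → .] and [E → . )]
So the grammar is NOT LR(0).

Answer: No. Shift-reduce conflict between [C → .] and [E → . )]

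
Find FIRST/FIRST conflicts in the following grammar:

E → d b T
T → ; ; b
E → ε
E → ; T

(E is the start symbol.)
No FIRST/FIRST conflicts.

A FIRST/FIRST conflict occurs when two productions N → α and N → β for the same non-terminal have FIRST(α) ∩ FIRST(β) ≠ ∅ (with ε ∈ FIRST of a nullable right-hand side, so two nullable alternatives also conflict).

Productions for E:
  E → d b T: FIRST = { 'd' }
  E → ε: FIRST = { ε }
  E → ; T: FIRST = { ';' }
T has only one production, so no FIRST/FIRST conflict is possible there.

All alternatives of each non-terminal have pairwise disjoint FIRST sets.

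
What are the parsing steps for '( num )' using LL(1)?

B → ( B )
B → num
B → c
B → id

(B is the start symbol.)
LL(1) parsing maintains a stack (initially the start symbol over $) and the input. At each step: if the stack top is a terminal, match it against the current input token; if it is a non-terminal N, replace it with the RHS of M[N, lookahead] (the unique production whose predict set contains the lookahead).

Stack is shown with the top on the left.

Stack    Input      Action
--------------------------
B $      ( num ) $  output B → ( B )
( B ) $  ( num ) $  match '('
B ) $    num ) $    output B → num
num ) $  num ) $    match 'num'
) $      ) $        match ')'
$        $          accept

The string is accepted.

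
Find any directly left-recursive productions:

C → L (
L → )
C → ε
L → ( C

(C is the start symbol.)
Direct left recursion occurs when N → N α for some non-terminal N (the right-hand side begins with the left-hand side itself).

C → L (: starts with L
L → ): starts with ')'
C → ε: starts with ε
L → ( C: starts with '('

No direct left recursion found.

Answer: No direct left recursion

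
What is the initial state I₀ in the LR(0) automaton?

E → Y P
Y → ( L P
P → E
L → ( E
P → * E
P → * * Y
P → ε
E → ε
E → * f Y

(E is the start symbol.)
{ [E → . * f Y], [E → . Y P], [E → .], [E' → . E], [Y → . ( L P] }

First, augment the grammar with E' → E
I₀ = CLOSURE({ [E' → . E] }):
  [E' → . E] has the dot before E: add [E → . Y P], [E → .], [E → . * f Y]
  [E → . Y P] has the dot before Y: add [Y → . ( L P]
No further items can be added.

I₀ = { [E → . * f Y], [E → . Y P], [E → .], [E' → . E], [Y → . ( L P] }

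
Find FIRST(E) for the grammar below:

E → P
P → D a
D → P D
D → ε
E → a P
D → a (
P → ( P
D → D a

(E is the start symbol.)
{ '(', 'a' }

To compute FIRST(E), examine every production with E on the left-hand side, reading each right-hand side left to right until a non-nullable symbol is reached.

FIRST sets of the other non-terminals involved (by the same procedure, iterated to a fixed point):
  FIRST(P) = { '(', 'a' }

From E → P:
  - P is a non-terminal: add FIRST(P) \ {ε} = { '(', 'a' }
    P is not nullable, so stop
From E → a P:
  - a is a terminal: add 'a' and stop

Collecting: FIRST(E) = { '(', 'a' }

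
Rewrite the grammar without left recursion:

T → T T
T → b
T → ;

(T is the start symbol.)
T is directly left-recursive. The standard transformation for
  A → A α₁ | ... | A α_m | β₁ | ... | β_n
is
  A  → β₁ A' | ... | β_n A'
  A' → α₁ A' | ... | α_m A' | ε

T → b becomes T → b T'
T → ; becomes T → ; T'
T → T T becomes T' → T T'
Add T' → ε

Resulting grammar:
T → b T'
T → ; T'
T' → T T'
T' → ε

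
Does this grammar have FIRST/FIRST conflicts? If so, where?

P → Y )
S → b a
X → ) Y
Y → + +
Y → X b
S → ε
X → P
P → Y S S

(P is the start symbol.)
A FIRST/FIRST conflict occurs when two productions N → α and N → β for the same non-terminal have FIRST(α) ∩ FIRST(β) ≠ ∅ (with ε ∈ FIRST of a nullable right-hand side, so two nullable alternatives also conflict).

FIRST sets of the non-terminals at (or reachable through a nullable prefix from) the front of some alternative:
  FIRST(Y) = { ')', '+' }
  FIRST(P) = { ')', '+' }
  FIRST(X) = { ')', '+' }

Productions for P:
  P → Y ): FIRST = { ')', '+' }
  P → Y S S: FIRST = { ')', '+' }
Productions for S:
  S → b a: FIRST = { 'b' }
  S → ε: FIRST = { ε }
Productions for X:
  X → ) Y: FIRST = { ')' }
  X → P: FIRST = { ')', '+' }
Productions for Y:
  Y → + +: FIRST = { '+' }
  Y → X b: FIRST = { ')', '+' }

Conflict for P: P → Y ) and P → Y S S
  Overlap: { ')', '+' }
Conflict for X: X → ) Y and X → P
  Overlap: { ')' }
Conflict for Y: Y → + + and Y → X b
  Overlap: { '+' }

Answer: Yes. P → Y ')' / P → Y S S on { ')', '+' }; X → ')' Y / X → P on { ')' }; Y → '+' '+' / Y → X b on { '+' }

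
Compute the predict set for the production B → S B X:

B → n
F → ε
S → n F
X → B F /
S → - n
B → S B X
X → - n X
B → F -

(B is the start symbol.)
{ '-', 'n' }

PREDICT(B → S B X) = (FIRST(RHS) \ {ε}) ∪ (FOLLOW(B) if ε ∈ FIRST(RHS), i.e. RHS ⇒* ε)
FIRST(S) = { '-', 'n' }
FIRST(S B X) = { '-', 'n' }
ε ∉ FIRST(S B X), so FOLLOW(B) is not added.
PREDICT(B → S B X) = { '-', 'n' }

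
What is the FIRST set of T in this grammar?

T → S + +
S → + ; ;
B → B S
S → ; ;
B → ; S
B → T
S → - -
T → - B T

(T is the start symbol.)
{ '+', '-', ';' }

To compute FIRST(T), examine every production with T on the left-hand side, reading each right-hand side left to right until a non-nullable symbol is reached.

FIRST sets of the other non-terminals involved (by the same procedure, iterated to a fixed point):
  FIRST(S) = { '+', '-', ';' }

From T → S + +:
  - S is a non-terminal: add FIRST(S) \ {ε} = { '+', '-', ';' }
    S is not nullable, so stop
From T → - B T:
  - '-' is a terminal: add '-' and stop

Collecting: FIRST(T) = { '+', '-', ';' }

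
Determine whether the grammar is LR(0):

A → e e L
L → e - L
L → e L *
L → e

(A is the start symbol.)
Augment with A' → A and build the canonical LR(0) collection (I0 = CLOSURE({[A' → . A]}), then GOTO on every symbol after a dot until no new states appear). It has 10 states:
  I0: { [A → . e e L], [A' → . A] }  — shift
  I1: { [A' → A .] }  — accept
  I2: { [A → e . e L] }  — shift
  I3: { [A → e e . L], [L → . e - L], [L → . e L *], [L → . e] }  — shift
  I4: { [A → e e L .] }  — reduce
  I5: { [L → . e - L], [L → . e L *], [L → . e], [L → e . - L], [L → e . L *], [L → e .] }  — shift, reduce
  I6: { [L → . e - L], [L → . e L *], [L → . e], [L → e - . L] }  — shift
  I7: { [L → e L . *] }  — shift
  I8: { [L → e L * .] }  — reduce
  I9: { [L → e - L .] }  — reduce

Conflict in state I5:
  Shift-reduce conflict between [L → e .] and [L → . e]
So the grammar is NOT LR(0).

Answer: No. Shift-reduce conflict between [L → e .] and [L → . e]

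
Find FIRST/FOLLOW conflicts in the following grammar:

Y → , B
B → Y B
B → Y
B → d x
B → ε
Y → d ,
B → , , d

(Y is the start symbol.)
A FIRST/FOLLOW conflict occurs when a non-terminal N has a nullable alternative N → β (β ⇒* ε) and another alternative N → α with FIRST(α) ∩ FOLLOW(N) ≠ ∅: on such a lookahead the parser cannot decide between expanding α and letting N vanish via β.

Nullable non-terminals: B.
FIRST sets used below: FIRST(Y) = { ',', 'd' }

B: nullable alternative(s) B → ε; FOLLOW(B) = { $, ',', 'd' }
  B → Y B: FIRST \ {ε} = { ',', 'd' } — overlaps FOLLOW(B) on { ',', 'd' }: CONFLICT
  B → Y: FIRST \ {ε} = { ',', 'd' } — overlaps FOLLOW(B) on { ',', 'd' }: CONFLICT
  B → d x: FIRST \ {ε} = { 'd' } — overlaps FOLLOW(B) on { 'd' }: CONFLICT
  B → ε: FIRST \ {ε} = { } — this is the only nullable alternative, skip
  B → , , d: FIRST \ {ε} = { ',' } — overlaps FOLLOW(B) on { ',' }: CONFLICT

Y has no nullable alternative, so no FIRST/FOLLOW check is needed there.

So the grammar has 4 FIRST/FOLLOW conflicts (marked CONFLICT above).

Answer: Yes. B → Y B with FOLLOW(B) on { ',', 'd' }; B → Y with FOLLOW(B) on { ',', 'd' }; B → d x with FOLLOW(B) on { 'd' }; B → ',' ',' d with FOLLOW(B) on { ',' }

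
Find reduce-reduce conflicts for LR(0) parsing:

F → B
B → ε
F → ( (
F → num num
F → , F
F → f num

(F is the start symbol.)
No reduce-reduce conflicts

A reduce-reduce conflict occurs when an LR(0) state has two complete items [A → α .] and [B → β .] — both call for a reduction, and with no lookahead the parser cannot choose between them.

Augment with F' → F and build the canonical LR(0) collection (I0 = CLOSURE({[F' → . F]}), then GOTO on every symbol after a dot until no new states appear). It has 11 states:
  I0: { [B → .], [F → . ( (], [F → . , F], [F → . B], [F → . f num], [F → . num num], [F' → . F] }  — shift, reduce
  I1: { [F → ( . (] }  — shift
  I2: { [B → .], [F → , . F], [F → . ( (], [F → . , F], [F → . B], [F → . f num], [F → . num num] }  — shift, reduce
  I3: { [F → B .] }  — reduce
  I4: { [F' → F .] }  — accept
  I5: { [F → f . num] }  — shift
  I6: { [F → num . num] }  — shift
  I7: { [F → num num .] }  — reduce
  I8: { [F → f num .] }  — reduce
  I9: { [F → , F .] }  — reduce
  I10: { [F → ( ( .] }  — reduce

No state contains more than one complete item.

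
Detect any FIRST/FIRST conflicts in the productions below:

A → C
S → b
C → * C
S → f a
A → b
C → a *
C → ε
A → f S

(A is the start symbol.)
No FIRST/FIRST conflicts.

A FIRST/FIRST conflict occurs when two productions N → α and N → β for the same non-terminal have FIRST(α) ∩ FIRST(β) ≠ ∅ (with ε ∈ FIRST of a nullable right-hand side, so two nullable alternatives also conflict).

FIRST sets of the non-terminals at (or reachable through a nullable prefix from) the front of some alternative:
  FIRST(C) = { '*', 'a', ε }

Productions for A:
  A → C: FIRST = { '*', 'a', ε }
  A → b: FIRST = { 'b' }
  A → f S: FIRST = { 'f' }
Productions for S:
  S → b: FIRST = { 'b' }
  S → f a: FIRST = { 'f' }
Productions for C:
  C → * C: FIRST = { '*' }
  C → a *: FIRST = { 'a' }
  C → ε: FIRST = { ε }

All alternatives of each non-terminal have pairwise disjoint FIRST sets.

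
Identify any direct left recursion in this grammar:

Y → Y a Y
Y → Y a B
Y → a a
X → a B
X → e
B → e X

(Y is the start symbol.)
Yes, Y is left-recursive

Y → Y a Y: LEFT RECURSIVE (starts with Y)
Y → Y a B: LEFT RECURSIVE (starts with Y)
Y → a a: starts with a
X → a B: starts with a
X → e: starts with e
B → e X: starts with e

The grammar has direct left recursion on: Y.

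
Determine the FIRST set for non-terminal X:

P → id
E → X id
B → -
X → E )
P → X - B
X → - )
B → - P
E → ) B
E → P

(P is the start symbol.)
{ ')', '-', 'id' }

To compute FIRST(X), examine every production with X on the left-hand side, reading each right-hand side left to right until a non-nullable symbol is reached.

FIRST sets of the other non-terminals involved (by the same procedure, iterated to a fixed point):
  FIRST(E) = { ')', '-', 'id' }

From X → E ):
  - E is a non-terminal: add FIRST(E) \ {ε} = { ')', '-', 'id' }
    E is not nullable, so stop
From X → - ):
  - '-' is a terminal: add '-' and stop

Collecting: FIRST(X) = { ')', '-', 'id' }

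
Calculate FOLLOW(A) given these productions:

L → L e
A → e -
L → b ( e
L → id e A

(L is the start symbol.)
In L → id e A: A is at the end, add FOLLOW(L)

The FOLLOW sets referred to above (computed the same way, to a fixed point):
  FOLLOW(L) = { $, 'e' }

Taking the union: FOLLOW(A) = { $, 'e' }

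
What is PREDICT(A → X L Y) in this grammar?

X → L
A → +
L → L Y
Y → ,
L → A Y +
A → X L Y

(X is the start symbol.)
PREDICT(A → X L Y) = (FIRST(RHS) \ {ε}) ∪ (FOLLOW(A) if ε ∈ FIRST(RHS), i.e. RHS ⇒* ε)
FIRST(X) = { '+' }
FIRST(X L Y) = { '+' }
ε ∉ FIRST(X L Y), so FOLLOW(A) is not added.
PREDICT(A → X L Y) = { '+' }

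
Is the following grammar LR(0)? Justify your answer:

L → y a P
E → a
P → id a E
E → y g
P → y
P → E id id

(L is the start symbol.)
A grammar is LR(0) if no state in the canonical LR(0) collection has:
  - both a shift item (dot before a terminal) and a complete item (shift-reduce conflict), or
  - two or more complete items (reduce-reduce conflict; the accept item [L' → L .] counts as a complete item here).

Augment with L' → L and build the canonical LR(0) collection (I0 = CLOSURE({[L' → . L]}), then GOTO on every symbol after a dot until no new states appear). It has 15 states:
  I0: { [L → . y a P], [L' → . L] }  — shift
  I1: { [L' → L .] }  — accept
  I2: { [L → y . a P] }  — shift
  I3: { [E → . a], [E → . y g], [L → y a . P], [P → . E id id], [P → . id a E], [P → . y] }  — shift
  I4: { [P → E . id id] }  — shift
  I5: { [L → y a P .] }  — reduce
  I6: { [E → a .] }  — reduce
  I7: { [P → id . a E] }  — shift
  I8: { [E → y . g], [P → y .] }  — shift, reduce
  I9: { [E → y g .] }  — reduce
  I10: { [E → . a], [E → . y g], [P → id a . E] }  — shift
  I11: { [P → id a E .] }  — reduce
  I12: { [E → y . g] }  — shift
  I13: { [P → E id . id] }  — shift
  I14: { [P → E id id .] }  — reduce

Conflict in state I8:
  Shift-reduce conflict between [P → y .] and [E → y . g]
So the grammar is NOT LR(0).

Answer: No. Shift-reduce conflict between [P → y .] and [E → y . g]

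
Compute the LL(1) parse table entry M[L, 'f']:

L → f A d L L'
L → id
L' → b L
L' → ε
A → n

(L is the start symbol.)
To find M[L, 'f'], we find productions for L where 'f' is in the predict set (PREDICT(N → α) = (FIRST(α) \ {ε}) ∪ (FOLLOW(N) if α ⇒* ε)).

L → f A d L L': PREDICT = { 'f' }
  'f' is in predict set, so this production goes in M[L, 'f']
L → id: PREDICT = { 'id' }

M[L, 'f'] = L → f A d L L'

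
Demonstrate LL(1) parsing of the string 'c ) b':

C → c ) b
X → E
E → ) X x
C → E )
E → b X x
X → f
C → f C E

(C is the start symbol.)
LL(1) parsing maintains a stack (initially the start symbol over $) and the input. At each step: if the stack top is a terminal, match it against the current input token; if it is a non-terminal N, replace it with the RHS of M[N, lookahead] (the unique production whose predict set contains the lookahead).

Stack is shown with the top on the left.

Stack    Input    Action
------------------------
C $      c ) b $  output C → c ) b
c ) b $  c ) b $  match 'c'
) b $    ) b $    match ')'
b $      b $      match 'b'
$        $        accept

The string is accepted.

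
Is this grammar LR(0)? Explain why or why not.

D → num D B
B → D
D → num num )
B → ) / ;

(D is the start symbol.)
Yes, the grammar is LR(0)

Augment with D' → D and build the canonical LR(0) collection (I0 = CLOSURE({[D' → . D]}), then GOTO on every symbol after a dot until no new states appear). It has 11 states:
  I0: { [D → . num D B], [D → . num num )], [D' → . D] }  — shift
  I1: { [D' → D .] }  — accept
  I2: { [D → . num D B], [D → . num num )], [D → num . D B], [D → num . num )] }  — shift
  I3: { [B → . ) / ;], [B → . D], [D → . num D B], [D → . num num )], [D → num D . B] }  — shift
  I4: { [D → . num D B], [D → . num num )], [D → num . D B], [D → num . num )], [D → num num . )] }  — shift
  I5: { [D → num num ) .] }  — reduce
  I6: { [B → ) . / ;] }  — shift
  I7: { [D → num D B .] }  — reduce
  I8: { [B → D .] }  — reduce
  I9: { [B → ) / . ;] }  — shift
  I10: { [B → ) / ; .] }  — reduce

Every state is either a pure shift/goto state or contains exactly one complete item and nothing to shift — no conflicts. The grammar is LR(0).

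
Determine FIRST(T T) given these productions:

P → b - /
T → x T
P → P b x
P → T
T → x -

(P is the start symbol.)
{ 'x' }

FIRST sets of the non-terminals involved (from the grammar, by fixed-point iteration):
  FIRST(T) = { 'x' }

To compute FIRST(T T), process the symbols left to right:
Symbol T is a non-terminal. Add FIRST(T) \ {ε} = { 'x' }
T is not nullable (ε ∉ FIRST(T)), so stop here.
FIRST(T T) = { 'x' }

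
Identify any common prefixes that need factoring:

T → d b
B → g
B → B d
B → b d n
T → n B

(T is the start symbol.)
No, left-factoring is not needed

Left-factoring is needed when two productions for the same non-terminal
share a common prefix on the right-hand side.

Productions for T:
  T → d b
  T → n B
Productions for B:
  B → g
  B → B d
  B → b d n

No common prefixes found.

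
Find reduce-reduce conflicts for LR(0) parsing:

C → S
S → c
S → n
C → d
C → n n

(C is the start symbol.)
No reduce-reduce conflicts

Augment with C' → C and build the canonical LR(0) collection (I0 = CLOSURE({[C' → . C]}), then GOTO on every symbol after a dot until no new states appear). It has 7 states:
  I0: { [C → . S], [C → . d], [C → . n n], [C' → . C], [S → . c], [S → . n] }  — shift
  I1: { [C' → C .] }  — accept
  I2: { [C → S .] }  — reduce
  I3: { [S → c .] }  — reduce
  I4: { [C → d .] }  — reduce
  I5: { [C → n . n], [S → n .] }  — shift, reduce
  I6: { [C → n n .] }  — reduce

No state contains more than one complete item.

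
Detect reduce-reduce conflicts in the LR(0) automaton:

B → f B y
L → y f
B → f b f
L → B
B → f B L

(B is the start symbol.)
A reduce-reduce conflict occurs when an LR(0) state has two complete items [A → α .] and [B → β .] — both call for a reduction, and with no lookahead the parser cannot choose between them.

Augment with B' → B and build the canonical LR(0) collection (I0 = CLOSURE({[B' → . B]}), then GOTO on every symbol after a dot until no new states appear). It has 10 states:
  I0: { [B → . f B L], [B → . f B y], [B → . f b f], [B' → . B] }  — shift
  I1: { [B' → B .] }  — accept
  I2: { [B → . f B L], [B → . f B y], [B → . f b f], [B → f . B L], [B → f . B y], [B → f . b f] }  — shift
  I3: { [B → . f B L], [B → . f B y], [B → . f b f], [B → f B . L], [B → f B . y], [L → . B], [L → . y f] }  — shift
  I4: { [B → f b . f] }  — shift
  I5: { [B → f b f .] }  — reduce
  I6: { [L → B .] }  — reduce
  I7: { [B → f B L .] }  — reduce
  I8: { [B → f B y .], [L → y . f] }  — shift, reduce
  I9: { [L → y f .] }  — reduce

No state contains more than one complete item.

Answer: No reduce-reduce conflicts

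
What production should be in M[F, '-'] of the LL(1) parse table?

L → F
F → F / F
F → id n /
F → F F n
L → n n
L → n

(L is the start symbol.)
Empty (error entry)

To find M[F, '-'], we find productions for F where '-' is in the predict set (PREDICT(N → α) = (FIRST(α) \ {ε}) ∪ (FOLLOW(N) if α ⇒* ε)).

Relevant sets:
  FIRST(F) = { 'id' }

F → F / F: PREDICT = { 'id' }
F → id n /: PREDICT = { 'id' }
F → F F n: PREDICT = { 'id' }

M[F, '-'] is empty (no production applies)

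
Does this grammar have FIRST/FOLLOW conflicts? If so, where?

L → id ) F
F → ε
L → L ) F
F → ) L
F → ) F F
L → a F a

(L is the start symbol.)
A FIRST/FOLLOW conflict occurs when a non-terminal N has a nullable alternative N → β (β ⇒* ε) and another alternative N → α with FIRST(α) ∩ FOLLOW(N) ≠ ∅: on such a lookahead the parser cannot decide between expanding α and letting N vanish via β.

Nullable non-terminals: F.

F: nullable alternative(s) F → ε; FOLLOW(F) = { $, ')', 'a' }
  F → ε: FIRST \ {ε} = { } — this is the only nullable alternative, skip
  F → ) L: FIRST \ {ε} = { ')' } — overlaps FOLLOW(F) on { ')' }: CONFLICT
  F → ) F F: FIRST \ {ε} = { ')' } — overlaps FOLLOW(F) on { ')' }: CONFLICT

L has no nullable alternative, so no FIRST/FOLLOW check is needed there.

So the grammar has 2 FIRST/FOLLOW conflicts (marked CONFLICT above).

Answer: Yes. F → ')' L with FOLLOW(F) on { ')' }; F → ')' F F with FOLLOW(F) on { ')' }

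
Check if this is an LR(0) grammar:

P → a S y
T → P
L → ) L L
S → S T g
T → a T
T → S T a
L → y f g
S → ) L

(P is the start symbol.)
Yes, the grammar is LR(0)

Augment with P' → P and build the canonical LR(0) collection (I0 = CLOSURE({[P' → . P]}), then GOTO on every symbol after a dot until no new states appear). It has 22 states:
  I0: { [P → . a S y], [P' → . P] }  — shift
  I1: { [P' → P .] }  — accept
  I2: { [P → a . S y], [S → . ) L], [S → . S T g] }  — shift
  I3: { [L → . ) L L], [L → . y f g], [S → ) . L] }  — shift
  I4: { [P → . a S y], [P → a S . y], [S → . ) L], [S → . S T g], [S → S . T g], [T → . P], [T → . S T a], [T → . a T] }  — shift
  I5: { [T → P .] }  — reduce
  I6: { [P → . a S y], [S → . ) L], [S → . S T g], [S → S . T g], [T → . P], [T → . S T a], [T → . a T], [T → S . T a] }  — shift
  I7: { [S → S T . g] }  — shift
  I8: { [P → . a S y], [P → a . S y], [S → . ) L], [S → . S T g], [T → . P], [T → . S T a], [T → . a T], [T → a . T] }  — shift
  I9: { [P → a S y .] }  — reduce
  I10: { [P → . a S y], [P → a S . y], [S → . ) L], [S → . S T g], [S → S . T g], [T → . P], [T → . S T a], [T → . a T], [T → S . T a] }  — shift
  I11: { [T → a T .] }  — reduce
  I12: { [S → S T . g], [T → S T . a] }  — shift
  I13: { [T → S T a .] }  — reduce
  I14: { [S → S T g .] }  — reduce
  I15: { [L → ) . L L], [L → . ) L L], [L → . y f g] }  — shift
  I16: { [S → ) L .] }  — reduce
  I17: { [L → y . f g] }  — shift
  I18: { [L → y f . g] }  — shift
  I19: { [L → y f g .] }  — reduce
  I20: { [L → ) L . L], [L → . ) L L], [L → . y f g] }  — shift
  I21: { [L → ) L L .] }  — reduce

Every state is either a pure shift/goto state or contains exactly one complete item and nothing to shift — no conflicts. The grammar is LR(0).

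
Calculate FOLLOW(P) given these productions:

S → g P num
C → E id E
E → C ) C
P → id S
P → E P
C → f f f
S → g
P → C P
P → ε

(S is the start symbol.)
In S → g P num: P is followed by num, add FIRST(num) \ {ε} = { 'num' }
In P → E P: P is at the end; this adds FOLLOW(P) to itself — nothing new
In P → C P: P is at the end; this adds FOLLOW(P) to itself — nothing new

Taking the union: FOLLOW(P) = { 'num' }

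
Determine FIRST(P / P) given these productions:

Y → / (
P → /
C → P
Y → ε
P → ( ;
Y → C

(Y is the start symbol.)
FIRST sets of the non-terminals involved (from the grammar, by fixed-point iteration):
  FIRST(P) = { '(', '/' }

To compute FIRST(P / P), process the symbols left to right:
Symbol P is a non-terminal. Add FIRST(P) \ {ε} = { '(', '/' }
P is not nullable (ε ∉ FIRST(P)), so stop here.
FIRST(P / P) = { '(', '/' }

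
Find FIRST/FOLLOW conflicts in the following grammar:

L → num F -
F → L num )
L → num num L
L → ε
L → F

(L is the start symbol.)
Yes. L → num F '-' with FOLLOW(L) on { 'num' }; L → num num L with FOLLOW(L) on { 'num' }; L → F with FOLLOW(L) on { 'num' }

Nullable non-terminals: L.
FIRST sets used below: FIRST(F) = { 'num' }

L: nullable alternative(s) L → ε; FOLLOW(L) = { $, 'num' }
  L → num F -: FIRST \ {ε} = { 'num' } — overlaps FOLLOW(L) on { 'num' }: CONFLICT
  L → num num L: FIRST \ {ε} = { 'num' } — overlaps FOLLOW(L) on { 'num' }: CONFLICT
  L → ε: FIRST \ {ε} = { } — this is the only nullable alternative, skip
  L → F: FIRST \ {ε} = { 'num' } — overlaps FOLLOW(L) on { 'num' }: CONFLICT

F has no nullable alternative, so no FIRST/FOLLOW check is needed there.

So the grammar has 3 FIRST/FOLLOW conflicts (marked CONFLICT above).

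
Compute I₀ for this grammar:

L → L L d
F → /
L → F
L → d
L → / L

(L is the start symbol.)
{ [F → . /], [L → . / L], [L → . F], [L → . L L d], [L → . d], [L' → . L] }

First, augment the grammar with L' → L
I₀ = CLOSURE({ [L' → . L] }):
  [L' → . L] has the dot before L: add [L → . L L d], [L → . F], [L → . d], [L → . / L]
  [L → . F] has the dot before F: add [F → . /]
No further items can be added.

I₀ = { [F → . /], [L → . / L], [L → . F], [L → . L L d], [L → . d], [L' → . L] }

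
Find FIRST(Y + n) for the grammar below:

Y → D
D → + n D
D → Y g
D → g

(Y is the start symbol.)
{ '+', 'g' }

FIRST sets of the non-terminals involved (from the grammar, by fixed-point iteration):
  FIRST(Y) = { '+', 'g' }

To compute FIRST(Y + n), process the symbols left to right:
Symbol Y is a non-terminal. Add FIRST(Y) \ {ε} = { '+', 'g' }
Y is not nullable (ε ∉ FIRST(Y)), so stop here.
FIRST(Y + n) = { '+', 'g' }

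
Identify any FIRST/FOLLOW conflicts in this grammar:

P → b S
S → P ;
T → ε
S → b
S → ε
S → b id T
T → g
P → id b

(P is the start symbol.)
A FIRST/FOLLOW conflict occurs when a non-terminal N has a nullable alternative N → β (β ⇒* ε) and another alternative N → α with FIRST(α) ∩ FOLLOW(N) ≠ ∅: on such a lookahead the parser cannot decide between expanding α and letting N vanish via β.

Nullable non-terminals: S, T.
FIRST sets used below: FIRST(P) = { 'b', 'id' }

S: nullable alternative(s) S → ε; FOLLOW(S) = { $, ';' }
  S → P ;: FIRST \ {ε} = { 'b', 'id' } — disjoint from FOLLOW(S)
  S → b: FIRST \ {ε} = { 'b' } — disjoint from FOLLOW(S)
  S → ε: FIRST \ {ε} = { } — this is the only nullable alternative, skip
  S → b id T: FIRST \ {ε} = { 'b' } — disjoint from FOLLOW(S)

T: nullable alternative(s) T → ε; FOLLOW(T) = { $, ';' }
  T → ε: FIRST \ {ε} = { } — this is the only nullable alternative, skip
  T → g: FIRST \ {ε} = { 'g' } — disjoint from FOLLOW(T)

P has no nullable alternative, so no FIRST/FOLLOW check is needed there.

No FIRST/FOLLOW conflicts found.

Answer: No FIRST/FOLLOW conflicts.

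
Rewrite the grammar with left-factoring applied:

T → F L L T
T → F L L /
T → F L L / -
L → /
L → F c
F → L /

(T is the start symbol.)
T → F L L T'
T' → T
T' → / T''
T'' → ε
T'' → -
L → /
L → F c
F → L /

Left-factoring transforms A → αβ₁ | αβ₂ into A → αA' and A' → β₁ | β₂
(α is the longest common prefix among the alternatives). Repeat until
no nonterminal has two alternatives with a common prefix.

Round 1: T has alternatives sharing prefix 'F L L'. Introduce T': T → F L L T'
  Add: T' → T
  Add: T' → /
  Add: T' → / -

Round 2: T' has alternatives sharing prefix '/'. Introduce T'': T' → / T''
  Add: T'' → ε
  Add: T'' → -

No remaining common prefixes — done.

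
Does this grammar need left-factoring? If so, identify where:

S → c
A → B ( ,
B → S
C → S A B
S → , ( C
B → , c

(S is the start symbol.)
No, left-factoring is not needed

Left-factoring is needed when two productions for the same non-terminal
share a common prefix on the right-hand side.

Productions for S:
  S → c
  S → , ( C
Productions for B:
  B → S
  B → , c

No common prefixes found.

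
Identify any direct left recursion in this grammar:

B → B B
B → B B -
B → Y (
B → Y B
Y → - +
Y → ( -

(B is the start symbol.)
Direct left recursion occurs when N → N α for some non-terminal N (the right-hand side begins with the left-hand side itself).

B → B B: LEFT RECURSIVE (starts with B)
B → B B -: LEFT RECURSIVE (starts with B)
B → Y (: starts with Y
B → Y B: starts with Y
Y → - +: starts with '-'
Y → ( -: starts with '('

The grammar has direct left recursion on: B.

Answer: Yes, B is left-recursive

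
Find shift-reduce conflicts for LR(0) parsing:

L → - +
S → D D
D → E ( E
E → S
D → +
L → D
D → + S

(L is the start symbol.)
A shift-reduce conflict occurs when an LR(0) state has both:
  - a complete (reduce) item [A → α .] (dot at the end), and
  - a shift item [B → β . c γ] (dot before a terminal).

Augment with L' → L and build the canonical LR(0) collection (I0 = CLOSURE({[L' → . L]}), then GOTO on every symbol after a dot until no new states appear). It has 13 states:
  I0: { [D → . + S], [D → . +], [D → . E ( E], [E → . S], [L → . - +], [L → . D], [L' → . L], [S → . D D] }  — shift
  I1: { [D → + . S], [D → + .], [D → . + S], [D → . +], [D → . E ( E], [E → . S], [S → . D D] }  — shift, reduce
  I2: { [L → - . +] }  — shift
  I3: { [D → . + S], [D → . +], [D → . E ( E], [E → . S], [L → D .], [S → . D D], [S → D . D] }  — shift, reduce
  I4: { [D → E . ( E] }  — shift
  I5: { [L' → L .] }  — accept
  I6: { [E → S .] }  — reduce
  I7: { [D → . + S], [D → . +], [D → . E ( E], [D → E ( . E], [E → . S], [S → . D D] }  — shift
  I8: { [D → . + S], [D → . +], [D → . E ( E], [E → . S], [S → . D D], [S → D . D] }  — shift
  I9: { [D → E ( E .], [D → E . ( E] }  — shift, reduce
  I10: { [D → . + S], [D → . +], [D → . E ( E], [E → . S], [S → . D D], [S → D . D], [S → D D .] }  — shift, reduce
  I11: { [L → - + .] }  — reduce
  I12: { [D → + S .], [E → S .] }  — 2 reduces

I1 contains reduce item [D → + .] and shift items [D → . +], [D → . + S] — shift-reduce conflict.
I3 contains reduce item [L → D .] and shift items [D → . +], [D → . + S] — shift-reduce conflict.
I9 contains reduce item [D → E ( E .] and shift item [D → E . ( E] — shift-reduce conflict.
I10 contains reduce item [S → D D .] and shift items [D → . +], [D → . + S] — shift-reduce conflict.

Answer: Yes — I1: [D → + .] vs [D → . +]; I3: [L → D .] vs [D → . +]; I9: [D → E ( E .] vs [D → E . ( E]; I10: [S → D D .] vs [D → . +]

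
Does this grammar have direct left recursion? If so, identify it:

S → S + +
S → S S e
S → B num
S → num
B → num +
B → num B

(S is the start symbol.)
Yes, S is left-recursive

S → S + +: LEFT RECURSIVE (starts with S)
S → S S e: LEFT RECURSIVE (starts with S)
S → B num: starts with B
S → num: starts with num
B → num +: starts with num
B → num B: starts with num

The grammar has direct left recursion on: S.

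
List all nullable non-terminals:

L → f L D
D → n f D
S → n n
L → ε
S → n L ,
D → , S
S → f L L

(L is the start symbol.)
{ 'L' }

A non-terminal is nullable if it can derive ε (the empty string): either it has an ε-production, or it has a production whose right-hand side consists entirely of nullable non-terminals.

ε-productions: L → ε
So L is immediately nullable.
No further non-terminal can be added: every production for the remaining non-terminals contains a terminal or a non-nullable non-terminal.
Nullable = { 'L' }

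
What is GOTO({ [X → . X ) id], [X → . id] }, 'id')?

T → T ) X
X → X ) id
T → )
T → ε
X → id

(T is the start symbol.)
GOTO(I, 'id') = CLOSURE({ [A → αX.β] : [A → α.Xβ] ∈ I, X = 'id' })

Items with dot before 'id', with the dot advanced:
  [X → . id] → [X → id .]
Closure adds nothing (no advanced item has the dot before a non-terminal).

GOTO = { [X → id .] }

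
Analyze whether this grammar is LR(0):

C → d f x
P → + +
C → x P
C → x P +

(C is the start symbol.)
A grammar is LR(0) if no state in the canonical LR(0) collection has:
  - both a shift item (dot before a terminal) and a complete item (shift-reduce conflict), or
  - two or more complete items (reduce-reduce conflict; the accept item [C' → C .] counts as a complete item here).

Augment with C' → C and build the canonical LR(0) collection (I0 = CLOSURE({[C' → . C]}), then GOTO on every symbol after a dot until no new states appear). It has 10 states:
  I0: { [C → . d f x], [C → . x P +], [C → . x P], [C' → . C] }  — shift
  I1: { [C' → C .] }  — accept
  I2: { [C → d . f x] }  — shift
  I3: { [C → x . P +], [C → x . P], [P → . + +] }  — shift
  I4: { [P → + . +] }  — shift
  I5: { [C → x P . +], [C → x P .] }  — shift, reduce
  I6: { [C → x P + .] }  — reduce
  I7: { [P → + + .] }  — reduce
  I8: { [C → d f . x] }  — shift
  I9: { [C → d f x .] }  — reduce

Conflict in state I5:
  Shift-reduce conflict between [C → x P .] and [C → x P . +]
So the grammar is NOT LR(0).

Answer: No. Shift-reduce conflict between [C → x P .] and [C → x P . +]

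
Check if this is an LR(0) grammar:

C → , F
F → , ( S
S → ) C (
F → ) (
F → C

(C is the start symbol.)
Augment with C' → C and build the canonical LR(0) collection (I0 = CLOSURE({[C' → . C]}), then GOTO on every symbol after a dot until no new states appear). It has 13 states:
  I0: { [C → . , F], [C' → . C] }  — shift
  I1: { [C → , . F], [C → . , F], [F → . ) (], [F → . , ( S], [F → . C] }  — shift
  I2: { [C' → C .] }  — accept
  I3: { [F → ) . (] }  — shift
  I4: { [C → , . F], [C → . , F], [F → , . ( S], [F → . ) (], [F → . , ( S], [F → . C] }  — shift
  I5: { [F → C .] }  — reduce
  I6: { [C → , F .] }  — reduce
  I7: { [F → , ( . S], [S → . ) C (] }  — shift
  I8: { [C → . , F], [S → ) . C (] }  — shift
  I9: { [F → , ( S .] }  — reduce
  I10: { [S → ) C . (] }  — shift
  I11: { [S → ) C ( .] }  — reduce
  I12: { [F → ) ( .] }  — reduce

Every state is either a pure shift/goto state or contains exactly one complete item and nothing to shift — no conflicts. The grammar is LR(0).

Answer: Yes, the grammar is LR(0)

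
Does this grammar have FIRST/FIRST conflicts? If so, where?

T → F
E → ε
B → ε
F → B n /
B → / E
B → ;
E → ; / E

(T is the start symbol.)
Productions for E:
  E → ε: FIRST = { ε }
  E → ; / E: FIRST = { ';' }
Productions for B:
  B → ε: FIRST = { ε }
  B → / E: FIRST = { '/' }
  B → ;: FIRST = { ';' }
T, F have only one production, so no FIRST/FIRST conflict is possible there.

All alternatives of each non-terminal have pairwise disjoint FIRST sets.

Answer: No FIRST/FIRST conflicts.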